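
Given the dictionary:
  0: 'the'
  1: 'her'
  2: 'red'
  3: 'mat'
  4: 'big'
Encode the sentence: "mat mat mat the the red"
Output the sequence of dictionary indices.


Look up each word in the dictionary:
  'mat' -> 3
  'mat' -> 3
  'mat' -> 3
  'the' -> 0
  'the' -> 0
  'red' -> 2

Encoded: [3, 3, 3, 0, 0, 2]


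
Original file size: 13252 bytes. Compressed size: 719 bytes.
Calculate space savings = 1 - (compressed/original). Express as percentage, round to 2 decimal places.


ratio = compressed/original = 719/13252 = 0.054256
savings = 1 - ratio = 1 - 0.054256 = 0.945744
as a percentage: 0.945744 * 100 = 94.57%

Space savings = 1 - 719/13252 = 94.57%


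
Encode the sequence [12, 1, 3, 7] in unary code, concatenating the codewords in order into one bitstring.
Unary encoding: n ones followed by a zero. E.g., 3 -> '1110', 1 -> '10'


Encode each number as n ones followed by a terminating 0:
  12 -> 1111111111110 (13 bits)
  1 -> 10 (2 bits)
  3 -> 1110 (4 bits)
  7 -> 11111110 (8 bits)
Total length = 13 + 2 + 4 + 8 = 27 bits.

Unary([12, 1, 3, 7]) = 111111111111010111011111110 (27 bits)


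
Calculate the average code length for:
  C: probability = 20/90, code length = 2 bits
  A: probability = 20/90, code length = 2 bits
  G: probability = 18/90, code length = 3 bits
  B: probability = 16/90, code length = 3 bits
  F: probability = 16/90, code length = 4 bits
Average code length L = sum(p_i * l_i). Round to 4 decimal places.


Weighted contributions p_i * l_i:
  C: (20/90) * 2 = 40/90
  A: (20/90) * 2 = 40/90
  G: (18/90) * 3 = 54/90
  B: (16/90) * 3 = 48/90
  F: (16/90) * 4 = 64/90
Sum = (40 + 40 + 54 + 48 + 64)/90 = 246/90

L = 246/90 = 2.7333 bits/symbol


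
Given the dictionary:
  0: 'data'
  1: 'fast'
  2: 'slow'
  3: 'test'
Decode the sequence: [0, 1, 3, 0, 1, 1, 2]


Look up each index in the dictionary:
  0 -> 'data'
  1 -> 'fast'
  3 -> 'test'
  0 -> 'data'
  1 -> 'fast'
  1 -> 'fast'
  2 -> 'slow'

Decoded: "data fast test data fast fast slow"


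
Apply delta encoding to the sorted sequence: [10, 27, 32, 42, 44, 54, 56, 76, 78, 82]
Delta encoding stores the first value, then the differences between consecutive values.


First value: 10
Deltas:
  27 - 10 = 17
  32 - 27 = 5
  42 - 32 = 10
  44 - 42 = 2
  54 - 44 = 10
  56 - 54 = 2
  76 - 56 = 20
  78 - 76 = 2
  82 - 78 = 4


Delta encoded: [10, 17, 5, 10, 2, 10, 2, 20, 2, 4]


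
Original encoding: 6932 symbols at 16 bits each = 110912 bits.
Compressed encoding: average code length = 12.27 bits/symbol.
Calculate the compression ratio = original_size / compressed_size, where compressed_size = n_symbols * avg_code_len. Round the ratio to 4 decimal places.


original_size = n_symbols * orig_bits = 6932 * 16 = 110912 bits
compressed_size = n_symbols * avg_code_len = 6932 * 12.27 = 85055.64 bits
ratio = original_size / compressed_size = 110912 / 85055.64 = 1.304

Compression ratio = 1.304


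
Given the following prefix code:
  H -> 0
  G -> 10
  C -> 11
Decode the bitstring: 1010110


Decoding step by step:
Bits 10 -> G
Bits 10 -> G
Bits 11 -> C
Bits 0 -> H


Decoded message: GGCH


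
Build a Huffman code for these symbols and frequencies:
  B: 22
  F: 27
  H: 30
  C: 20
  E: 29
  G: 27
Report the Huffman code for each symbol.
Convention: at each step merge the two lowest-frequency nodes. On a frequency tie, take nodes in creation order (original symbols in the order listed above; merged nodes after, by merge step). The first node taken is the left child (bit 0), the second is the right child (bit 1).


Huffman tree construction:
Step 1: Merge C(20) + B(22) = 42
Step 2: Merge F(27) + G(27) = 54
Step 3: Merge E(29) + H(30) = 59
Step 4: Merge (C+B)(42) + (F+G)(54) = 96
Step 5: Merge (E+H)(59) + ((C+B)+(F+G))(96) = 155
Read each symbol's code off the tree from the root (left child = 0, right child = 1).

Codes:
  B: 101 (length 3)
  F: 110 (length 3)
  H: 01 (length 2)
  C: 100 (length 3)
  E: 00 (length 2)
  G: 111 (length 3)
Average code length: 406/155 = 2.6194 bits/symbol


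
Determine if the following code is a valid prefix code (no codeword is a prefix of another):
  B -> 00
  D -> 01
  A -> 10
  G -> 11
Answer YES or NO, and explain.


Checking each pair (does one codeword prefix another?):
  B='00' vs D='01': no prefix
  B='00' vs A='10': no prefix
  B='00' vs G='11': no prefix
  D='01' vs B='00': no prefix
  D='01' vs A='10': no prefix
  D='01' vs G='11': no prefix
  A='10' vs B='00': no prefix
  A='10' vs D='01': no prefix
  A='10' vs G='11': no prefix
  G='11' vs B='00': no prefix
  G='11' vs D='01': no prefix
  G='11' vs A='10': no prefix
No violation found over all pairs.

YES -- this is a valid prefix code. No codeword is a prefix of any other codeword.


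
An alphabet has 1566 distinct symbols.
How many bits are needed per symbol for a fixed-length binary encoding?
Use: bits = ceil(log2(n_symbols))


log2(1566) = 10.6129
Bracket: 2^10 = 1024 < 1566 <= 2^11 = 2048
So ceil(log2(1566)) = 11

bits = ceil(log2(1566)) = ceil(10.6129) = 11 bits


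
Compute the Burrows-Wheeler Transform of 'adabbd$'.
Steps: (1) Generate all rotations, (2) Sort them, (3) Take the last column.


Rotations (sorted):
  0: $adabbd -> last char: d
  1: abbd$ad -> last char: d
  2: adabbd$ -> last char: $
  3: bbd$ada -> last char: a
  4: bd$adab -> last char: b
  5: d$adabb -> last char: b
  6: dabbd$a -> last char: a


BWT = dd$abba


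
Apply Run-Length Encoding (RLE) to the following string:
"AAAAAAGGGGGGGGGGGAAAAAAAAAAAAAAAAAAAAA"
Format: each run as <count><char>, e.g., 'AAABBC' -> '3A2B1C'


Scanning runs left to right:
  i=0: run of 'A' x 6 -> '6A'
  i=6: run of 'G' x 11 -> '11G'
  i=17: run of 'A' x 21 -> '21A'

RLE = 6A11G21A


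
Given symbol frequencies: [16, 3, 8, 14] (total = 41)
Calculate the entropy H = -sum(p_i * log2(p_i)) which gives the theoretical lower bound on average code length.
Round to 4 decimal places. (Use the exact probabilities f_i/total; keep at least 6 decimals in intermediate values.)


Per-symbol terms -p_i * log2(p_i) with p_i = f_i/41:
  p = 16/41 = 0.390244: log2(p) = -1.357552, -p*log2(p) = 0.529776
  p = 3/41 = 0.073171: log2(p) = -3.772590, -p*log2(p) = 0.276043
  p = 8/41 = 0.195122: log2(p) = -2.357552, -p*log2(p) = 0.460010
  p = 14/41 = 0.341463: log2(p) = -1.550197, -p*log2(p) = 0.529336
H = 0.529776 + 0.276043 + 0.460010 + 0.529336 = 1.795165

H = 1.7952 bits/symbol


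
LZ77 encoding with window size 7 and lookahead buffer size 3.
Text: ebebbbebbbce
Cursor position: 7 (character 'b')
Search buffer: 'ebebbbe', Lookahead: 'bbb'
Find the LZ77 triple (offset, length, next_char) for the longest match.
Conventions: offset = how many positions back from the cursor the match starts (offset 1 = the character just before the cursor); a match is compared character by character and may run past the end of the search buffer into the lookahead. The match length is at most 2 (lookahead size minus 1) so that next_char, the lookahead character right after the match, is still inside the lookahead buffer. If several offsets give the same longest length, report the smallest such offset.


Try each offset into the search buffer:
  offset=1 (pos 6, char 'e'): match length 0
  offset=2 (pos 5, char 'b'): match length 1
  offset=3 (pos 4, char 'b'): match length 2
  offset=4 (pos 3, char 'b'): match length 2
  offset=5 (pos 2, char 'e'): match length 0
  offset=6 (pos 1, char 'b'): match length 1
  offset=7 (pos 0, char 'e'): match length 0
Longest match has length 2, found at offsets 3, 4; take the smallest, offset 3.
next_char = character at position 7 + 2 = 9 -> 'b'

Best match: offset=3, length=2 (matching 'bb' starting at position 4)
LZ77 triple: (3, 2, 'b')


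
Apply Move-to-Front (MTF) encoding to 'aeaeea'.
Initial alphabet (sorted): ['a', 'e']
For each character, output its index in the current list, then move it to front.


MTF encoding:
'a': index 0 in ['a', 'e'] -> ['a', 'e']
'e': index 1 in ['a', 'e'] -> ['e', 'a']
'a': index 1 in ['e', 'a'] -> ['a', 'e']
'e': index 1 in ['a', 'e'] -> ['e', 'a']
'e': index 0 in ['e', 'a'] -> ['e', 'a']
'a': index 1 in ['e', 'a'] -> ['a', 'e']


Output: [0, 1, 1, 1, 0, 1]


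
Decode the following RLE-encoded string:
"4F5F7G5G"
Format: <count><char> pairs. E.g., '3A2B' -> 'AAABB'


Expanding each <count><char> pair:
  4F -> 'FFFF'
  5F -> 'FFFFF'
  7G -> 'GGGGGGG'
  5G -> 'GGGGG'

Decoded = FFFFFFFFFGGGGGGGGGGGG


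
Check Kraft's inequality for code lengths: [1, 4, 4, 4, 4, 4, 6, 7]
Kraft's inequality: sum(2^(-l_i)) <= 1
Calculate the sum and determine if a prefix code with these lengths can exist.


Sum = 2^(-1) + 2^(-4) + 2^(-4) + 2^(-4) + 2^(-4) + 2^(-4) + 2^(-6) + 2^(-7)
    = 0.5 + 0.0625 + 0.0625 + 0.0625 + 0.0625 + 0.0625 + 0.015625 + 0.0078125
    = 107/128 = 0.8359375
Since 0.8359375 <= 1, Kraft's inequality IS satisfied.
A prefix code with these lengths CAN exist.

Kraft sum = 0.8359375. Satisfied.


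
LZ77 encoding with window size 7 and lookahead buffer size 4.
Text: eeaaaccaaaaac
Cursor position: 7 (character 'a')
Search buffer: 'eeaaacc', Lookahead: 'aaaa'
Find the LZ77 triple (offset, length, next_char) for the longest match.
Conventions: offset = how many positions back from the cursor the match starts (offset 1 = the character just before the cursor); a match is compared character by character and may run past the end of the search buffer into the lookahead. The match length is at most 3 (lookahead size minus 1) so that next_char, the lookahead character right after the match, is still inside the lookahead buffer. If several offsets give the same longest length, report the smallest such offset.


Try each offset into the search buffer:
  offset=1 (pos 6, char 'c'): match length 0
  offset=2 (pos 5, char 'c'): match length 0
  offset=3 (pos 4, char 'a'): match length 1
  offset=4 (pos 3, char 'a'): match length 2
  offset=5 (pos 2, char 'a'): match length 3
  offset=6 (pos 1, char 'e'): match length 0
  offset=7 (pos 0, char 'e'): match length 0
Longest match has length 3 at offset 5.
next_char = character at position 7 + 3 = 10 -> 'a'

Best match: offset=5, length=3 (matching 'aaa' starting at position 2)
LZ77 triple: (5, 3, 'a')


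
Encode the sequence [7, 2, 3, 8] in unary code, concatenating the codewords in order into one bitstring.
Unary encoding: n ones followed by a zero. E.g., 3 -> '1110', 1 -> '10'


Encode each number as n ones followed by a terminating 0:
  7 -> 11111110 (8 bits)
  2 -> 110 (3 bits)
  3 -> 1110 (4 bits)
  8 -> 111111110 (9 bits)
Total length = 8 + 3 + 4 + 9 = 24 bits.

Unary([7, 2, 3, 8]) = 111111101101110111111110 (24 bits)


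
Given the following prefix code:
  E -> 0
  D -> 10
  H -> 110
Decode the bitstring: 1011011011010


Decoding step by step:
Bits 10 -> D
Bits 110 -> H
Bits 110 -> H
Bits 110 -> H
Bits 10 -> D


Decoded message: DHHHD


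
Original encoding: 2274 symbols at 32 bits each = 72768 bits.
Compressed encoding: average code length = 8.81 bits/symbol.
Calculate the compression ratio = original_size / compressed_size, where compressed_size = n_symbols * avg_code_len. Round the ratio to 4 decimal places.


original_size = n_symbols * orig_bits = 2274 * 32 = 72768 bits
compressed_size = n_symbols * avg_code_len = 2274 * 8.81 = 20033.94 bits
ratio = original_size / compressed_size = 72768 / 20033.94 = 3.6322

Compression ratio = 3.6322


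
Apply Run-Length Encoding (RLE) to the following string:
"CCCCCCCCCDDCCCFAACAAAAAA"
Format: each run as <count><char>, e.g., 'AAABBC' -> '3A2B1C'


Scanning runs left to right:
  i=0: run of 'C' x 9 -> '9C'
  i=9: run of 'D' x 2 -> '2D'
  i=11: run of 'C' x 3 -> '3C'
  i=14: run of 'F' x 1 -> '1F'
  i=15: run of 'A' x 2 -> '2A'
  i=17: run of 'C' x 1 -> '1C'
  i=18: run of 'A' x 6 -> '6A'

RLE = 9C2D3C1F2A1C6A


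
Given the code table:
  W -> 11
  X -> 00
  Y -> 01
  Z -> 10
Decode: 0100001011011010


Decoding:
01 -> Y
00 -> X
00 -> X
10 -> Z
11 -> W
01 -> Y
10 -> Z
10 -> Z


Result: YXXZWYZZ


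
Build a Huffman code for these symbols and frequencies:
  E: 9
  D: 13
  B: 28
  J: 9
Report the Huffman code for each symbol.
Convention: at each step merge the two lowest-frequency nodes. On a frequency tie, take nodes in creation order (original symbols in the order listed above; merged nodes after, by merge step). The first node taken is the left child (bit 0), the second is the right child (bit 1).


Huffman tree construction:
Step 1: Merge E(9) + J(9) = 18
Step 2: Merge D(13) + (E+J)(18) = 31
Step 3: Merge B(28) + (D+(E+J))(31) = 59
Read each symbol's code off the tree from the root (left child = 0, right child = 1).

Codes:
  E: 110 (length 3)
  D: 10 (length 2)
  B: 0 (length 1)
  J: 111 (length 3)
Average code length: 108/59 = 1.8305 bits/symbol


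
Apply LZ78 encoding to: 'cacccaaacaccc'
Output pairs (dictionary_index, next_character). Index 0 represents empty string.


LZ78 encoding steps:
Dictionary: {0: ''}
Step 1: w='' (idx 0), next='c' -> output (0, 'c'), add 'c' as idx 1
Step 2: w='' (idx 0), next='a' -> output (0, 'a'), add 'a' as idx 2
Step 3: w='c' (idx 1), next='c' -> output (1, 'c'), add 'cc' as idx 3
Step 4: w='c' (idx 1), next='a' -> output (1, 'a'), add 'ca' as idx 4
Step 5: w='a' (idx 2), next='a' -> output (2, 'a'), add 'aa' as idx 5
Step 6: w='ca' (idx 4), next='c' -> output (4, 'c'), add 'cac' as idx 6
Step 7: w='cc' (idx 3), end of input -> output (3, '')


Encoded: [(0, 'c'), (0, 'a'), (1, 'c'), (1, 'a'), (2, 'a'), (4, 'c'), (3, '')]


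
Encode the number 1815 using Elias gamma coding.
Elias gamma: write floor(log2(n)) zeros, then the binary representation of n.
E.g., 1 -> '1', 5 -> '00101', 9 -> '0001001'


num_bits = floor(log2(1815)) + 1 = 11
leading_zeros = num_bits - 1 = 10
binary(1815) = 11100010111

Elias gamma(1815) = '0000000000' + '11100010111' = 000000000011100010111 (21 bits)


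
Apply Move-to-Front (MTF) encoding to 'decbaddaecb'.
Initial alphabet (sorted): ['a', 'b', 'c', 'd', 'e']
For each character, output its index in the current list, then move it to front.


MTF encoding:
'd': index 3 in ['a', 'b', 'c', 'd', 'e'] -> ['d', 'a', 'b', 'c', 'e']
'e': index 4 in ['d', 'a', 'b', 'c', 'e'] -> ['e', 'd', 'a', 'b', 'c']
'c': index 4 in ['e', 'd', 'a', 'b', 'c'] -> ['c', 'e', 'd', 'a', 'b']
'b': index 4 in ['c', 'e', 'd', 'a', 'b'] -> ['b', 'c', 'e', 'd', 'a']
'a': index 4 in ['b', 'c', 'e', 'd', 'a'] -> ['a', 'b', 'c', 'e', 'd']
'd': index 4 in ['a', 'b', 'c', 'e', 'd'] -> ['d', 'a', 'b', 'c', 'e']
'd': index 0 in ['d', 'a', 'b', 'c', 'e'] -> ['d', 'a', 'b', 'c', 'e']
'a': index 1 in ['d', 'a', 'b', 'c', 'e'] -> ['a', 'd', 'b', 'c', 'e']
'e': index 4 in ['a', 'd', 'b', 'c', 'e'] -> ['e', 'a', 'd', 'b', 'c']
'c': index 4 in ['e', 'a', 'd', 'b', 'c'] -> ['c', 'e', 'a', 'd', 'b']
'b': index 4 in ['c', 'e', 'a', 'd', 'b'] -> ['b', 'c', 'e', 'a', 'd']


Output: [3, 4, 4, 4, 4, 4, 0, 1, 4, 4, 4]


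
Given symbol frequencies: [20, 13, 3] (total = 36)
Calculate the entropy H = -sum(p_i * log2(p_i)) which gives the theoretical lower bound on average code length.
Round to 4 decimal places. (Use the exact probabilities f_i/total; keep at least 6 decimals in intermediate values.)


Per-symbol terms -p_i * log2(p_i) with p_i = f_i/36:
  p = 20/36 = 0.555556: log2(p) = -0.847997, -p*log2(p) = 0.471109
  p = 13/36 = 0.361111: log2(p) = -1.469485, -p*log2(p) = 0.530647
  p = 3/36 = 0.083333: log2(p) = -3.584963, -p*log2(p) = 0.298747
H = 0.471109 + 0.530647 + 0.298747 = 1.300503

H = 1.3005 bits/symbol


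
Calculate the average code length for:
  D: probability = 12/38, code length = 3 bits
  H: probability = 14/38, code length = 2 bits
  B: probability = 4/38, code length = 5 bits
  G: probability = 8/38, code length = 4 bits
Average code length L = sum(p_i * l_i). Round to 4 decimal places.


Weighted contributions p_i * l_i:
  D: (12/38) * 3 = 36/38
  H: (14/38) * 2 = 28/38
  B: (4/38) * 5 = 20/38
  G: (8/38) * 4 = 32/38
Sum = (36 + 28 + 20 + 32)/38 = 116/38

L = 116/38 = 3.0526 bits/symbol


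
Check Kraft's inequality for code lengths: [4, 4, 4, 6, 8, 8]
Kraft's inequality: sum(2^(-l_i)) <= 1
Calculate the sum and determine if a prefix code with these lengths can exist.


Sum = 2^(-4) + 2^(-4) + 2^(-4) + 2^(-6) + 2^(-8) + 2^(-8)
    = 0.0625 + 0.0625 + 0.0625 + 0.015625 + 0.00390625 + 0.00390625
    = 54/256 = 0.2109375
Since 0.2109375 <= 1, Kraft's inequality IS satisfied.
A prefix code with these lengths CAN exist.

Kraft sum = 0.2109375. Satisfied.


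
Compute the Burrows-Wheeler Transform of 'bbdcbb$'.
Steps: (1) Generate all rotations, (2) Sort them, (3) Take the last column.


Rotations (sorted):
  0: $bbdcbb -> last char: b
  1: b$bbdcb -> last char: b
  2: bb$bbdc -> last char: c
  3: bbdcbb$ -> last char: $
  4: bdcbb$b -> last char: b
  5: cbb$bbd -> last char: d
  6: dcbb$bb -> last char: b


BWT = bbc$bdb


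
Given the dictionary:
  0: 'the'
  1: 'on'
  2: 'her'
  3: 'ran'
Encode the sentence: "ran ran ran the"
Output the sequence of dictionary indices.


Look up each word in the dictionary:
  'ran' -> 3
  'ran' -> 3
  'ran' -> 3
  'the' -> 0

Encoded: [3, 3, 3, 0]


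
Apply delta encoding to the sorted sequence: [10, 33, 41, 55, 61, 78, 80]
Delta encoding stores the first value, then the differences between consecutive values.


First value: 10
Deltas:
  33 - 10 = 23
  41 - 33 = 8
  55 - 41 = 14
  61 - 55 = 6
  78 - 61 = 17
  80 - 78 = 2


Delta encoded: [10, 23, 8, 14, 6, 17, 2]


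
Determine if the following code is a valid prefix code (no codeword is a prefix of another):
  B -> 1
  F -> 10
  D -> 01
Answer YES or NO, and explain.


Checking each pair (does one codeword prefix another?):
  B='1' vs F='10': prefix -- VIOLATION

NO -- this is NOT a valid prefix code. B (1) is a prefix of F (10).


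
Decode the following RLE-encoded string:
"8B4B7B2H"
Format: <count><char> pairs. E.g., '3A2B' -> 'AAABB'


Expanding each <count><char> pair:
  8B -> 'BBBBBBBB'
  4B -> 'BBBB'
  7B -> 'BBBBBBB'
  2H -> 'HH'

Decoded = BBBBBBBBBBBBBBBBBBBHH


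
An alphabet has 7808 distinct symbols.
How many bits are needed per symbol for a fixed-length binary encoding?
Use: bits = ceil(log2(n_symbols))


log2(7808) = 12.9307
Bracket: 2^12 = 4096 < 7808 <= 2^13 = 8192
So ceil(log2(7808)) = 13

bits = ceil(log2(7808)) = ceil(12.9307) = 13 bits


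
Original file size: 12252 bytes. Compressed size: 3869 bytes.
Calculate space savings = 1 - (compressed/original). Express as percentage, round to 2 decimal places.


ratio = compressed/original = 3869/12252 = 0.315785
savings = 1 - ratio = 1 - 0.315785 = 0.684215
as a percentage: 0.684215 * 100 = 68.42%

Space savings = 1 - 3869/12252 = 68.42%


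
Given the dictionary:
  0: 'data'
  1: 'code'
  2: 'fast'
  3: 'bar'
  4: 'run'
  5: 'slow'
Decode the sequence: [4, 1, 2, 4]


Look up each index in the dictionary:
  4 -> 'run'
  1 -> 'code'
  2 -> 'fast'
  4 -> 'run'

Decoded: "run code fast run"


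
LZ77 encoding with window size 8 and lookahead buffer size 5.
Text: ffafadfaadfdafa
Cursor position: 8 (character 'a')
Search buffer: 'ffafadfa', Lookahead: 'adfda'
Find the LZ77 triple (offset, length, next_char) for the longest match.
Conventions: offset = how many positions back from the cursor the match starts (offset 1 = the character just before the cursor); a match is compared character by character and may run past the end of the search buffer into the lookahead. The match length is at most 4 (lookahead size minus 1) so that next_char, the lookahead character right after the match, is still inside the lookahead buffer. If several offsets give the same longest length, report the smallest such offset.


Try each offset into the search buffer:
  offset=1 (pos 7, char 'a'): match length 1
  offset=2 (pos 6, char 'f'): match length 0
  offset=3 (pos 5, char 'd'): match length 0
  offset=4 (pos 4, char 'a'): match length 3
  offset=5 (pos 3, char 'f'): match length 0
  offset=6 (pos 2, char 'a'): match length 1
  offset=7 (pos 1, char 'f'): match length 0
  offset=8 (pos 0, char 'f'): match length 0
Longest match has length 3 at offset 4.
next_char = character at position 8 + 3 = 11 -> 'd'

Best match: offset=4, length=3 (matching 'adf' starting at position 4)
LZ77 triple: (4, 3, 'd')


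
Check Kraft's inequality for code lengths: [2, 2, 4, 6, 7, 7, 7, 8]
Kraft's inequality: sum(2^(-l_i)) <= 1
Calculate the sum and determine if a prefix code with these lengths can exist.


Sum = 2^(-2) + 2^(-2) + 2^(-4) + 2^(-6) + 2^(-7) + 2^(-7) + 2^(-7) + 2^(-8)
    = 0.25 + 0.25 + 0.0625 + 0.015625 + 0.0078125 + 0.0078125 + 0.0078125 + 0.00390625
    = 155/256 = 0.60546875
Since 0.60546875 <= 1, Kraft's inequality IS satisfied.
A prefix code with these lengths CAN exist.

Kraft sum = 0.60546875. Satisfied.


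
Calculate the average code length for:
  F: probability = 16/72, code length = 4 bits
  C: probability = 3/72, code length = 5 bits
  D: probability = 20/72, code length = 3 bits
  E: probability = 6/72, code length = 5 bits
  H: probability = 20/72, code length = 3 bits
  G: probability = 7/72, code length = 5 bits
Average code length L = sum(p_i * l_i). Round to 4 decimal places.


Weighted contributions p_i * l_i:
  F: (16/72) * 4 = 64/72
  C: (3/72) * 5 = 15/72
  D: (20/72) * 3 = 60/72
  E: (6/72) * 5 = 30/72
  H: (20/72) * 3 = 60/72
  G: (7/72) * 5 = 35/72
Sum = (64 + 15 + 60 + 30 + 60 + 35)/72 = 264/72

L = 264/72 = 3.6667 bits/symbol


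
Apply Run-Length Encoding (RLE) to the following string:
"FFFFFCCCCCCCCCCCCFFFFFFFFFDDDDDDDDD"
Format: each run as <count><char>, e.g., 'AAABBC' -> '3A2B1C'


Scanning runs left to right:
  i=0: run of 'F' x 5 -> '5F'
  i=5: run of 'C' x 12 -> '12C'
  i=17: run of 'F' x 9 -> '9F'
  i=26: run of 'D' x 9 -> '9D'

RLE = 5F12C9F9D


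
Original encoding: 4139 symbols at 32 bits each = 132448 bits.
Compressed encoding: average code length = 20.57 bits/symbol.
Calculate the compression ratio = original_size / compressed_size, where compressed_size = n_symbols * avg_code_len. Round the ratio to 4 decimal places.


original_size = n_symbols * orig_bits = 4139 * 32 = 132448 bits
compressed_size = n_symbols * avg_code_len = 4139 * 20.57 = 85139.23 bits
ratio = original_size / compressed_size = 132448 / 85139.23 = 1.5557

Compression ratio = 1.5557


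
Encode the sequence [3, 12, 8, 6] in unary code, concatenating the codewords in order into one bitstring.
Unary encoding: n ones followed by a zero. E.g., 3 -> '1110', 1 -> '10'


Encode each number as n ones followed by a terminating 0:
  3 -> 1110 (4 bits)
  12 -> 1111111111110 (13 bits)
  8 -> 111111110 (9 bits)
  6 -> 1111110 (7 bits)
Total length = 4 + 13 + 9 + 7 = 33 bits.

Unary([3, 12, 8, 6]) = 111011111111111101111111101111110 (33 bits)


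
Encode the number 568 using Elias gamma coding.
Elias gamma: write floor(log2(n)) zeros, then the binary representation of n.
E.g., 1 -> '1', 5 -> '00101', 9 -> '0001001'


num_bits = floor(log2(568)) + 1 = 10
leading_zeros = num_bits - 1 = 9
binary(568) = 1000111000

Elias gamma(568) = '000000000' + '1000111000' = 0000000001000111000 (19 bits)


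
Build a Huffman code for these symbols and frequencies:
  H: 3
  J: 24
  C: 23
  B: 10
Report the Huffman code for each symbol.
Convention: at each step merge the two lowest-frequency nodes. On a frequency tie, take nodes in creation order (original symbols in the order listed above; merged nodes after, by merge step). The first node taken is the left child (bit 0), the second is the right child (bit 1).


Huffman tree construction:
Step 1: Merge H(3) + B(10) = 13
Step 2: Merge (H+B)(13) + C(23) = 36
Step 3: Merge J(24) + ((H+B)+C)(36) = 60
Read each symbol's code off the tree from the root (left child = 0, right child = 1).

Codes:
  H: 100 (length 3)
  J: 0 (length 1)
  C: 11 (length 2)
  B: 101 (length 3)
Average code length: 109/60 = 1.8167 bits/symbol


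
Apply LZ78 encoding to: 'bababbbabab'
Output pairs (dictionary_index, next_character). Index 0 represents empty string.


LZ78 encoding steps:
Dictionary: {0: ''}
Step 1: w='' (idx 0), next='b' -> output (0, 'b'), add 'b' as idx 1
Step 2: w='' (idx 0), next='a' -> output (0, 'a'), add 'a' as idx 2
Step 3: w='b' (idx 1), next='a' -> output (1, 'a'), add 'ba' as idx 3
Step 4: w='b' (idx 1), next='b' -> output (1, 'b'), add 'bb' as idx 4
Step 5: w='ba' (idx 3), next='b' -> output (3, 'b'), add 'bab' as idx 5
Step 6: w='a' (idx 2), next='b' -> output (2, 'b'), add 'ab' as idx 6


Encoded: [(0, 'b'), (0, 'a'), (1, 'a'), (1, 'b'), (3, 'b'), (2, 'b')]


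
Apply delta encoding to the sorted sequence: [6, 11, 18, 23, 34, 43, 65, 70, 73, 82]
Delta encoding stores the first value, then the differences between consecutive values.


First value: 6
Deltas:
  11 - 6 = 5
  18 - 11 = 7
  23 - 18 = 5
  34 - 23 = 11
  43 - 34 = 9
  65 - 43 = 22
  70 - 65 = 5
  73 - 70 = 3
  82 - 73 = 9


Delta encoded: [6, 5, 7, 5, 11, 9, 22, 5, 3, 9]


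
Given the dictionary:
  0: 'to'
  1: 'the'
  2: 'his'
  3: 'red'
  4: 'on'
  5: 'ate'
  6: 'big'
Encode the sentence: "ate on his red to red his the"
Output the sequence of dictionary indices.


Look up each word in the dictionary:
  'ate' -> 5
  'on' -> 4
  'his' -> 2
  'red' -> 3
  'to' -> 0
  'red' -> 3
  'his' -> 2
  'the' -> 1

Encoded: [5, 4, 2, 3, 0, 3, 2, 1]


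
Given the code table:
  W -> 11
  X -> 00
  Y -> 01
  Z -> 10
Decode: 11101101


Decoding:
11 -> W
10 -> Z
11 -> W
01 -> Y


Result: WZWY


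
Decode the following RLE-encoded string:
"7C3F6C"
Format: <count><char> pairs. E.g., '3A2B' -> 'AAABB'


Expanding each <count><char> pair:
  7C -> 'CCCCCCC'
  3F -> 'FFF'
  6C -> 'CCCCCC'

Decoded = CCCCCCCFFFCCCCCC


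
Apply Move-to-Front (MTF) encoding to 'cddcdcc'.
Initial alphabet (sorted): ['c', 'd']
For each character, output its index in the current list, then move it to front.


MTF encoding:
'c': index 0 in ['c', 'd'] -> ['c', 'd']
'd': index 1 in ['c', 'd'] -> ['d', 'c']
'd': index 0 in ['d', 'c'] -> ['d', 'c']
'c': index 1 in ['d', 'c'] -> ['c', 'd']
'd': index 1 in ['c', 'd'] -> ['d', 'c']
'c': index 1 in ['d', 'c'] -> ['c', 'd']
'c': index 0 in ['c', 'd'] -> ['c', 'd']


Output: [0, 1, 0, 1, 1, 1, 0]


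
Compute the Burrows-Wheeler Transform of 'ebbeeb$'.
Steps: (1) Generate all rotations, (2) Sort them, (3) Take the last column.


Rotations (sorted):
  0: $ebbeeb -> last char: b
  1: b$ebbee -> last char: e
  2: bbeeb$e -> last char: e
  3: beeb$eb -> last char: b
  4: eb$ebbe -> last char: e
  5: ebbeeb$ -> last char: $
  6: eeb$ebb -> last char: b


BWT = beebe$b


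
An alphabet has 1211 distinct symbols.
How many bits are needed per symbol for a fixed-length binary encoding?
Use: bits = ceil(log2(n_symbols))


log2(1211) = 10.242
Bracket: 2^10 = 1024 < 1211 <= 2^11 = 2048
So ceil(log2(1211)) = 11

bits = ceil(log2(1211)) = ceil(10.242) = 11 bits


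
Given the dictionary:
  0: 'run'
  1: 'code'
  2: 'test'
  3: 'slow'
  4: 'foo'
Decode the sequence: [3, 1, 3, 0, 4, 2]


Look up each index in the dictionary:
  3 -> 'slow'
  1 -> 'code'
  3 -> 'slow'
  0 -> 'run'
  4 -> 'foo'
  2 -> 'test'

Decoded: "slow code slow run foo test"


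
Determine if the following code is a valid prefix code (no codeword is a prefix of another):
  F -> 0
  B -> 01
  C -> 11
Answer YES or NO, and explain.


Checking each pair (does one codeword prefix another?):
  F='0' vs B='01': prefix -- VIOLATION

NO -- this is NOT a valid prefix code. F (0) is a prefix of B (01).


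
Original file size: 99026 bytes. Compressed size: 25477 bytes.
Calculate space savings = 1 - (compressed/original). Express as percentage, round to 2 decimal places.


ratio = compressed/original = 25477/99026 = 0.257276
savings = 1 - ratio = 1 - 0.257276 = 0.742724
as a percentage: 0.742724 * 100 = 74.27%

Space savings = 1 - 25477/99026 = 74.27%


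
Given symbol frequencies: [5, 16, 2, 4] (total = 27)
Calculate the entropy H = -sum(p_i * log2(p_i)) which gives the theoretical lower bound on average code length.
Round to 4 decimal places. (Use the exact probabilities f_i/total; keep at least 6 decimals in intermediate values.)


Per-symbol terms -p_i * log2(p_i) with p_i = f_i/27:
  p = 5/27 = 0.185185: log2(p) = -2.432959, -p*log2(p) = 0.450548
  p = 16/27 = 0.592593: log2(p) = -0.754888, -p*log2(p) = 0.447341
  p = 2/27 = 0.074074: log2(p) = -3.754888, -p*log2(p) = 0.278140
  p = 4/27 = 0.148148: log2(p) = -2.754888, -p*log2(p) = 0.408131
H = 0.450548 + 0.447341 + 0.278140 + 0.408131 = 1.584160

H = 1.5842 bits/symbol


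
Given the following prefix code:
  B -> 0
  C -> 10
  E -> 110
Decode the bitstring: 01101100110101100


Decoding step by step:
Bits 0 -> B
Bits 110 -> E
Bits 110 -> E
Bits 0 -> B
Bits 110 -> E
Bits 10 -> C
Bits 110 -> E
Bits 0 -> B


Decoded message: BEEBECEB


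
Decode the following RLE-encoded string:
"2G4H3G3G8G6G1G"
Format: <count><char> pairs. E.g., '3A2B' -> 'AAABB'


Expanding each <count><char> pair:
  2G -> 'GG'
  4H -> 'HHHH'
  3G -> 'GGG'
  3G -> 'GGG'
  8G -> 'GGGGGGGG'
  6G -> 'GGGGGG'
  1G -> 'G'

Decoded = GGHHHHGGGGGGGGGGGGGGGGGGGGG


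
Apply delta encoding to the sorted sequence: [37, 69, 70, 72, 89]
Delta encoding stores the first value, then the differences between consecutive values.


First value: 37
Deltas:
  69 - 37 = 32
  70 - 69 = 1
  72 - 70 = 2
  89 - 72 = 17


Delta encoded: [37, 32, 1, 2, 17]


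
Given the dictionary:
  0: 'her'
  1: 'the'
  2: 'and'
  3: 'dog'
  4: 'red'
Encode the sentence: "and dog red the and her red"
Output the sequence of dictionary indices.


Look up each word in the dictionary:
  'and' -> 2
  'dog' -> 3
  'red' -> 4
  'the' -> 1
  'and' -> 2
  'her' -> 0
  'red' -> 4

Encoded: [2, 3, 4, 1, 2, 0, 4]


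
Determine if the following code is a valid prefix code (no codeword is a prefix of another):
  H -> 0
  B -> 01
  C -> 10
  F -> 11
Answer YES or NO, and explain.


Checking each pair (does one codeword prefix another?):
  H='0' vs B='01': prefix -- VIOLATION

NO -- this is NOT a valid prefix code. H (0) is a prefix of B (01).


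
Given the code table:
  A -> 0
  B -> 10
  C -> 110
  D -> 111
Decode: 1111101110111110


Decoding:
111 -> D
110 -> C
111 -> D
0 -> A
111 -> D
110 -> C


Result: DCDADC


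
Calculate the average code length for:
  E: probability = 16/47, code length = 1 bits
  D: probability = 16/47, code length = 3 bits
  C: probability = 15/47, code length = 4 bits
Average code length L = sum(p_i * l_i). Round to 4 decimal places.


Weighted contributions p_i * l_i:
  E: (16/47) * 1 = 16/47
  D: (16/47) * 3 = 48/47
  C: (15/47) * 4 = 60/47
Sum = (16 + 48 + 60)/47 = 124/47

L = 124/47 = 2.6383 bits/symbol


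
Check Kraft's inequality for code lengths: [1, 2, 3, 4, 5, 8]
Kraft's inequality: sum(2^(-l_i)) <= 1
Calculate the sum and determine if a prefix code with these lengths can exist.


Sum = 2^(-1) + 2^(-2) + 2^(-3) + 2^(-4) + 2^(-5) + 2^(-8)
    = 0.5 + 0.25 + 0.125 + 0.0625 + 0.03125 + 0.00390625
    = 249/256 = 0.97265625
Since 0.97265625 <= 1, Kraft's inequality IS satisfied.
A prefix code with these lengths CAN exist.

Kraft sum = 0.97265625. Satisfied.


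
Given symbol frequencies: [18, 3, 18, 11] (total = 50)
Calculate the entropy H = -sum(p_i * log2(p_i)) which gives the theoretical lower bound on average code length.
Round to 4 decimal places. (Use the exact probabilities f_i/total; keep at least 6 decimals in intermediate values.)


Per-symbol terms -p_i * log2(p_i) with p_i = f_i/50:
  p = 18/50 = 0.360000: log2(p) = -1.473931, -p*log2(p) = 0.530615
  p = 3/50 = 0.060000: log2(p) = -4.058894, -p*log2(p) = 0.243534
  p = 18/50 = 0.360000: log2(p) = -1.473931, -p*log2(p) = 0.530615
  p = 11/50 = 0.220000: log2(p) = -2.184425, -p*log2(p) = 0.480573
H = 0.530615 + 0.243534 + 0.530615 + 0.480573 = 1.785337

H = 1.7853 bits/symbol


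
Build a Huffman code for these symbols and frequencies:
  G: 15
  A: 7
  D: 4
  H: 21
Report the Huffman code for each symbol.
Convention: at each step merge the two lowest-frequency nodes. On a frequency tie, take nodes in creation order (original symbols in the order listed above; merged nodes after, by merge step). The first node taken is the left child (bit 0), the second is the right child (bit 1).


Huffman tree construction:
Step 1: Merge D(4) + A(7) = 11
Step 2: Merge (D+A)(11) + G(15) = 26
Step 3: Merge H(21) + ((D+A)+G)(26) = 47
Read each symbol's code off the tree from the root (left child = 0, right child = 1).

Codes:
  G: 11 (length 2)
  A: 101 (length 3)
  D: 100 (length 3)
  H: 0 (length 1)
Average code length: 84/47 = 1.7872 bits/symbol


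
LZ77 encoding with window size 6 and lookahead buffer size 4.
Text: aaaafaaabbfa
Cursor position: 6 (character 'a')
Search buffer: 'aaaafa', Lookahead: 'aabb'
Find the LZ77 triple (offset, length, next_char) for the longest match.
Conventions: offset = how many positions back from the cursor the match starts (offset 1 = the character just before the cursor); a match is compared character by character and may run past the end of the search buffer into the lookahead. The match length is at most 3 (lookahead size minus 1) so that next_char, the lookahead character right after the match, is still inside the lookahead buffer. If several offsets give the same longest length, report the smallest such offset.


Try each offset into the search buffer:
  offset=1 (pos 5, char 'a'): match length 2
  offset=2 (pos 4, char 'f'): match length 0
  offset=3 (pos 3, char 'a'): match length 1
  offset=4 (pos 2, char 'a'): match length 2
  offset=5 (pos 1, char 'a'): match length 2
  offset=6 (pos 0, char 'a'): match length 2
Longest match has length 2, found at offsets 1, 4, 5, 6; take the smallest, offset 1.
next_char = character at position 6 + 2 = 8 -> 'b'

Best match: offset=1, length=2 (matching 'aa' starting at position 5)
LZ77 triple: (1, 2, 'b')


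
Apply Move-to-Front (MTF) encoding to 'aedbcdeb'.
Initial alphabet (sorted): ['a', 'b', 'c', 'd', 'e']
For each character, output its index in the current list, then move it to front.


MTF encoding:
'a': index 0 in ['a', 'b', 'c', 'd', 'e'] -> ['a', 'b', 'c', 'd', 'e']
'e': index 4 in ['a', 'b', 'c', 'd', 'e'] -> ['e', 'a', 'b', 'c', 'd']
'd': index 4 in ['e', 'a', 'b', 'c', 'd'] -> ['d', 'e', 'a', 'b', 'c']
'b': index 3 in ['d', 'e', 'a', 'b', 'c'] -> ['b', 'd', 'e', 'a', 'c']
'c': index 4 in ['b', 'd', 'e', 'a', 'c'] -> ['c', 'b', 'd', 'e', 'a']
'd': index 2 in ['c', 'b', 'd', 'e', 'a'] -> ['d', 'c', 'b', 'e', 'a']
'e': index 3 in ['d', 'c', 'b', 'e', 'a'] -> ['e', 'd', 'c', 'b', 'a']
'b': index 3 in ['e', 'd', 'c', 'b', 'a'] -> ['b', 'e', 'd', 'c', 'a']


Output: [0, 4, 4, 3, 4, 2, 3, 3]


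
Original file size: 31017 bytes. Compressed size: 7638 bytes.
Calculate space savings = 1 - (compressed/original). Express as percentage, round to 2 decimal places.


ratio = compressed/original = 7638/31017 = 0.246252
savings = 1 - ratio = 1 - 0.246252 = 0.753748
as a percentage: 0.753748 * 100 = 75.37%

Space savings = 1 - 7638/31017 = 75.37%


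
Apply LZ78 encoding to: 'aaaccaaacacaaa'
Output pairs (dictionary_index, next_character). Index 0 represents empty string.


LZ78 encoding steps:
Dictionary: {0: ''}
Step 1: w='' (idx 0), next='a' -> output (0, 'a'), add 'a' as idx 1
Step 2: w='a' (idx 1), next='a' -> output (1, 'a'), add 'aa' as idx 2
Step 3: w='' (idx 0), next='c' -> output (0, 'c'), add 'c' as idx 3
Step 4: w='c' (idx 3), next='a' -> output (3, 'a'), add 'ca' as idx 4
Step 5: w='aa' (idx 2), next='c' -> output (2, 'c'), add 'aac' as idx 5
Step 6: w='a' (idx 1), next='c' -> output (1, 'c'), add 'ac' as idx 6
Step 7: w='aa' (idx 2), next='a' -> output (2, 'a'), add 'aaa' as idx 7


Encoded: [(0, 'a'), (1, 'a'), (0, 'c'), (3, 'a'), (2, 'c'), (1, 'c'), (2, 'a')]


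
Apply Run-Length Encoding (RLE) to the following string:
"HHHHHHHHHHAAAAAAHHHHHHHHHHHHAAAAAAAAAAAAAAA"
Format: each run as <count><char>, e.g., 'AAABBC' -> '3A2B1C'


Scanning runs left to right:
  i=0: run of 'H' x 10 -> '10H'
  i=10: run of 'A' x 6 -> '6A'
  i=16: run of 'H' x 12 -> '12H'
  i=28: run of 'A' x 15 -> '15A'

RLE = 10H6A12H15A


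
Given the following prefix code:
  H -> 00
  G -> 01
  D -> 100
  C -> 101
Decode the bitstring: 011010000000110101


Decoding step by step:
Bits 01 -> G
Bits 101 -> C
Bits 00 -> H
Bits 00 -> H
Bits 00 -> H
Bits 01 -> G
Bits 101 -> C
Bits 01 -> G


Decoded message: GCHHHGCG


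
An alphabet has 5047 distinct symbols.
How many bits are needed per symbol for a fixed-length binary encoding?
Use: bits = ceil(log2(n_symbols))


log2(5047) = 12.3012
Bracket: 2^12 = 4096 < 5047 <= 2^13 = 8192
So ceil(log2(5047)) = 13

bits = ceil(log2(5047)) = ceil(12.3012) = 13 bits


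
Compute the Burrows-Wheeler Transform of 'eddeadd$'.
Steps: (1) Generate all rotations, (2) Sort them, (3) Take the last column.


Rotations (sorted):
  0: $eddeadd -> last char: d
  1: add$edde -> last char: e
  2: d$eddead -> last char: d
  3: dd$eddea -> last char: a
  4: ddeadd$e -> last char: e
  5: deadd$ed -> last char: d
  6: eadd$edd -> last char: d
  7: eddeadd$ -> last char: $


BWT = dedaedd$


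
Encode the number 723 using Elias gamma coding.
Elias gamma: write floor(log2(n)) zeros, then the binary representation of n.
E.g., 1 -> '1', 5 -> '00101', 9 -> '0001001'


num_bits = floor(log2(723)) + 1 = 10
leading_zeros = num_bits - 1 = 9
binary(723) = 1011010011

Elias gamma(723) = '000000000' + '1011010011' = 0000000001011010011 (19 bits)


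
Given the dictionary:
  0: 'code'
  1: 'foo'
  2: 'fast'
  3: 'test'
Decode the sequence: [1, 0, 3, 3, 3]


Look up each index in the dictionary:
  1 -> 'foo'
  0 -> 'code'
  3 -> 'test'
  3 -> 'test'
  3 -> 'test'

Decoded: "foo code test test test"


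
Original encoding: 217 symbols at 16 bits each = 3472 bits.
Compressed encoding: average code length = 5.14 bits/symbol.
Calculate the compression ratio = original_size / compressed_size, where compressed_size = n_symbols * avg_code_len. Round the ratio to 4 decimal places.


original_size = n_symbols * orig_bits = 217 * 16 = 3472 bits
compressed_size = n_symbols * avg_code_len = 217 * 5.14 = 1115.38 bits
ratio = original_size / compressed_size = 3472 / 1115.38 = 3.1128

Compression ratio = 3.1128


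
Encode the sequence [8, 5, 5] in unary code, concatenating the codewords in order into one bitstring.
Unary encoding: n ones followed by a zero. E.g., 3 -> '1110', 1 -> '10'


Encode each number as n ones followed by a terminating 0:
  8 -> 111111110 (9 bits)
  5 -> 111110 (6 bits)
  5 -> 111110 (6 bits)
Total length = 9 + 6 + 6 = 21 bits.

Unary([8, 5, 5]) = 111111110111110111110 (21 bits)


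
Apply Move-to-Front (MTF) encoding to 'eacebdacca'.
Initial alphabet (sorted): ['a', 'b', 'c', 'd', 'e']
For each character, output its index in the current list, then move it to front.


MTF encoding:
'e': index 4 in ['a', 'b', 'c', 'd', 'e'] -> ['e', 'a', 'b', 'c', 'd']
'a': index 1 in ['e', 'a', 'b', 'c', 'd'] -> ['a', 'e', 'b', 'c', 'd']
'c': index 3 in ['a', 'e', 'b', 'c', 'd'] -> ['c', 'a', 'e', 'b', 'd']
'e': index 2 in ['c', 'a', 'e', 'b', 'd'] -> ['e', 'c', 'a', 'b', 'd']
'b': index 3 in ['e', 'c', 'a', 'b', 'd'] -> ['b', 'e', 'c', 'a', 'd']
'd': index 4 in ['b', 'e', 'c', 'a', 'd'] -> ['d', 'b', 'e', 'c', 'a']
'a': index 4 in ['d', 'b', 'e', 'c', 'a'] -> ['a', 'd', 'b', 'e', 'c']
'c': index 4 in ['a', 'd', 'b', 'e', 'c'] -> ['c', 'a', 'd', 'b', 'e']
'c': index 0 in ['c', 'a', 'd', 'b', 'e'] -> ['c', 'a', 'd', 'b', 'e']
'a': index 1 in ['c', 'a', 'd', 'b', 'e'] -> ['a', 'c', 'd', 'b', 'e']


Output: [4, 1, 3, 2, 3, 4, 4, 4, 0, 1]


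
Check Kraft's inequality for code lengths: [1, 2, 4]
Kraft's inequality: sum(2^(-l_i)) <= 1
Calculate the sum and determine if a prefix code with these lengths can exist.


Sum = 2^(-1) + 2^(-2) + 2^(-4)
    = 0.5 + 0.25 + 0.0625
    = 13/16 = 0.8125
Since 0.8125 <= 1, Kraft's inequality IS satisfied.
A prefix code with these lengths CAN exist.

Kraft sum = 0.8125. Satisfied.


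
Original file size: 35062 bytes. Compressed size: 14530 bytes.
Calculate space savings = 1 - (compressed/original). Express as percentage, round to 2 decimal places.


ratio = compressed/original = 14530/35062 = 0.414409
savings = 1 - ratio = 1 - 0.414409 = 0.585591
as a percentage: 0.585591 * 100 = 58.56%

Space savings = 1 - 14530/35062 = 58.56%
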